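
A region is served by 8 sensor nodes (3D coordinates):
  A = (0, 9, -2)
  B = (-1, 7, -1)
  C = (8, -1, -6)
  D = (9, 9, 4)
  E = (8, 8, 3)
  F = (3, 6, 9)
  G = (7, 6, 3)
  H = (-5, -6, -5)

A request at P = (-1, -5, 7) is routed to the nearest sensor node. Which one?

F

Compare squared distances (the ordering matches that of the actual distances):
|PA|² = (-1−0)² + (-5−9)² + (7−(-2))² = 1 + 196 + 81 = 278
|PB|² = (-1−(-1))² + (-5−7)² + (7−(-1))² = 0 + 144 + 64 = 208
|PC|² = (-1−8)² + (-5−(-1))² + (7−(-6))² = 81 + 16 + 169 = 266
|PD|² = (-1−9)² + (-5−9)² + (7−4)² = 100 + 196 + 9 = 305
|PE|² = (-1−8)² + (-5−8)² + (7−3)² = 81 + 169 + 16 = 266
|PF|² = (-1−3)² + (-5−6)² + (7−9)² = 16 + 121 + 4 = 141
|PG|² = (-1−7)² + (-5−6)² + (7−3)² = 64 + 121 + 16 = 201
|PH|² = (-1−(-5))² + (-5−(-6))² + (7−(-5))² = 16 + 1 + 144 = 161
Minimum is at F.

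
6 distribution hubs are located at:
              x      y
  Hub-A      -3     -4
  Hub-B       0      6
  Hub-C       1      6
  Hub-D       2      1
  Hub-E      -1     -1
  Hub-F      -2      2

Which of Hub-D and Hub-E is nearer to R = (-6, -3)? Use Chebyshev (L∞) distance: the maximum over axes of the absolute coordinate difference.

d(R, Hub-D) = max(8, 4) = 8
d(R, Hub-E) = max(5, 2) = 5
8 > 5, so Hub-E is closer.

Hub-E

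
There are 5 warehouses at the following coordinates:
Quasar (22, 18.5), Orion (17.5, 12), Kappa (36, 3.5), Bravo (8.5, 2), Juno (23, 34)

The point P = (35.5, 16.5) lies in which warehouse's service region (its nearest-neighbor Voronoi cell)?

Kappa

Compare squared distances (the ordering matches that of the actual distances):
d²(P, Quasar) = (35.5−22)² + (16.5−18.5)² = 182.25 + 4 = 186.25
d²(P, Orion) = (35.5−17.5)² + (16.5−12)² = 324 + 20.25 = 344.25
d²(P, Kappa) = (35.5−36)² + (16.5−3.5)² = 0.25 + 169 = 169.25
d²(P, Bravo) = (35.5−8.5)² + (16.5−2)² = 729 + 210.25 = 939.25
d²(P, Juno) = (35.5−23)² + (16.5−34)² = 156.25 + 306.25 = 462.5
Minimum is at Kappa.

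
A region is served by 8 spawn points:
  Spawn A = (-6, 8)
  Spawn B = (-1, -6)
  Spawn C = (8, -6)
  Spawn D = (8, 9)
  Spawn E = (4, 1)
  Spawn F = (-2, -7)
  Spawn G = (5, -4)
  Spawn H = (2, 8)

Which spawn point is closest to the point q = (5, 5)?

Spawn E

Since √ is increasing, it suffices to compare squared distances:
d²(q, Spawn A) = (5−(-6))² + (5−8)² = 121 + 9 = 130
d²(q, Spawn B) = (5−(-1))² + (5−(-6))² = 36 + 121 = 157
d²(q, Spawn C) = (5−8)² + (5−(-6))² = 9 + 121 = 130
d²(q, Spawn D) = (5−8)² + (5−9)² = 9 + 16 = 25
d²(q, Spawn E) = (5−4)² + (5−1)² = 1 + 16 = 17
d²(q, Spawn F) = (5−(-2))² + (5−(-7))² = 49 + 144 = 193
d²(q, Spawn G) = (5−5)² + (5−(-4))² = 0 + 81 = 81
d²(q, Spawn H) = (5−2)² + (5−8)² = 9 + 9 = 18
Minimum is at Spawn E.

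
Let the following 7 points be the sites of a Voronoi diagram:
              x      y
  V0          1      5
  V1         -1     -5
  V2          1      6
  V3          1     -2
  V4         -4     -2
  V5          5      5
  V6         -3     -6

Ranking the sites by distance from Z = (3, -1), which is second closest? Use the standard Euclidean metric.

Since √ is increasing, it suffices to compare squared distances:
|ZV0|² = (3−1)² + (-1−5)² = 4 + 36 = 40
|ZV1|² = (3−(-1))² + (-1−(-5))² = 16 + 16 = 32
|ZV2|² = (3−1)² + (-1−6)² = 4 + 49 = 53
|ZV3|² = (3−1)² + (-1−(-2))² = 4 + 1 = 5
|ZV4|² = (3−(-4))² + (-1−(-2))² = 49 + 1 = 50
|ZV5|² = (3−5)² + (-1−5)² = 4 + 36 = 40
|ZV6|² = (3−(-3))² + (-1−(-6))² = 36 + 25 = 61
Sorted ascending: V3, V1, V0, … — the second-nearest is V1.

V1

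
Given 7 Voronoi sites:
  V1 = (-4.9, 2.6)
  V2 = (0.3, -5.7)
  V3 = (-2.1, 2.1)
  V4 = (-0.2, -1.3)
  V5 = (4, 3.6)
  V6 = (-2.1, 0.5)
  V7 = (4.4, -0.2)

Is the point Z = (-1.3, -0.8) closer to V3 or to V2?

V3

Compare squared distances:
|ZV3|² = (-1.3−(-2.1))² + (-0.8−2.1)² = 0.64 + 8.41 = 9.05
|ZV2|² = (-1.3−0.3)² + (-0.8−(-5.7))² = 2.56 + 24.01 = 26.57
9.05 < 26.57, so V3 is closer.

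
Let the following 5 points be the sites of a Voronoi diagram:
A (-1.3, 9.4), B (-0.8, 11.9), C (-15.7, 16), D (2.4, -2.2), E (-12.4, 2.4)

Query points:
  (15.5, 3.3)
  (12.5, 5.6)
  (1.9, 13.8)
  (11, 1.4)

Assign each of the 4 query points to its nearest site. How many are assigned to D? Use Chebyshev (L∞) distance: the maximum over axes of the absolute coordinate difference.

3

(15.5, 3.3) — d to each: A:16.8, B:16.3, C:31.2, D:13.1, E:27.9 → nearest is D
(12.5, 5.6) — d to each: A:13.8, B:13.3, C:28.2, D:10.1, E:24.9 → nearest is D
(1.9, 13.8) — d to each: A:4.4, B:2.7, C:17.6, D:16, E:14.3 → nearest is B
(11, 1.4) — d to each: A:12.3, B:11.8, C:26.7, D:8.6, E:23.4 → nearest is D
3 of the 4 points have D as nearest.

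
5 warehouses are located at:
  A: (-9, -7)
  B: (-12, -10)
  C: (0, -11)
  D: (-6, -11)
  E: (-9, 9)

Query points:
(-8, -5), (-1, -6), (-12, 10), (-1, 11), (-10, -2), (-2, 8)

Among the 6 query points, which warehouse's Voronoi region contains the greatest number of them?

E

(-8, -5) — d² to each: A:5, B:41, C:100, D:40, E:197 → nearest is A
(-1, -6) — d² to each: A:65, B:137, C:26, D:50, E:289 → nearest is C
(-12, 10) — d² to each: A:298, B:400, C:585, D:477, E:10 → nearest is E
(-1, 11) — d² to each: A:388, B:562, C:485, D:509, E:68 → nearest is E
(-10, -2) — d² to each: A:26, B:68, C:181, D:97, E:122 → nearest is A
(-2, 8) — d² to each: A:274, B:424, C:365, D:377, E:50 → nearest is E
Tally — A:2, C:1, E:3. E captures the most (3).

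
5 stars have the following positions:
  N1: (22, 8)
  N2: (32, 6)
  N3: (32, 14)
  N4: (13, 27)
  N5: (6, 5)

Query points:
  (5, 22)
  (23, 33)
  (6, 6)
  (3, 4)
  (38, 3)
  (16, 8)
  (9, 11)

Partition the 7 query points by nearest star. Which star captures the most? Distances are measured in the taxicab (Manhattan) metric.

(5, 22) — d to each: N1:31, N2:43, N3:35, N4:13, N5:18 → nearest is N4
(23, 33) — d to each: N1:26, N2:36, N3:28, N4:16, N5:45 → nearest is N4
(6, 6) — d to each: N1:18, N2:26, N3:34, N4:28, N5:1 → nearest is N5
(3, 4) — d to each: N1:23, N2:31, N3:39, N4:33, N5:4 → nearest is N5
(38, 3) — d to each: N1:21, N2:9, N3:17, N4:49, N5:34 → nearest is N2
(16, 8) — d to each: N1:6, N2:18, N3:22, N4:22, N5:13 → nearest is N1
(9, 11) — d to each: N1:16, N2:28, N3:26, N4:20, N5:9 → nearest is N5
Tally — N1:1, N2:1, N4:2, N5:3. N5 captures the most (3).

N5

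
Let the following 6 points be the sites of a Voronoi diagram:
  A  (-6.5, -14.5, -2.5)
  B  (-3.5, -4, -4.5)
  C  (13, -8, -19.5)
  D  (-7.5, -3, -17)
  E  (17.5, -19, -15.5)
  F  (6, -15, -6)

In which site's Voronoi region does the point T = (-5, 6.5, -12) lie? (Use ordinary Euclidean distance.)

D

Since √ is increasing, it suffices to compare squared distances:
|TA|² = (-5−(-6.5))² + (6.5−(-14.5))² + (-12−(-2.5))² = 2.25 + 441 + 90.25 = 533.5
|TB|² = (-5−(-3.5))² + (6.5−(-4))² + (-12−(-4.5))² = 2.25 + 110.25 + 56.25 = 168.75
|TC|² = (-5−13)² + (6.5−(-8))² + (-12−(-19.5))² = 324 + 210.25 + 56.25 = 590.5
|TD|² = (-5−(-7.5))² + (6.5−(-3))² + (-12−(-17))² = 6.25 + 90.25 + 25 = 121.5
|TE|² = (-5−17.5)² + (6.5−(-19))² + (-12−(-15.5))² = 506.25 + 650.25 + 12.25 = 1168.75
|TF|² = (-5−6)² + (6.5−(-15))² + (-12−(-6))² = 121 + 462.25 + 36 = 619.25
Minimum is at D.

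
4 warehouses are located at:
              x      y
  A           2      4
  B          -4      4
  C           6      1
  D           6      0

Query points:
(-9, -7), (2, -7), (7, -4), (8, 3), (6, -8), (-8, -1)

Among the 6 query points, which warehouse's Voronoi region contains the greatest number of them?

D

(-9, -7) — d² to each: A:242, B:146, C:289, D:274 → nearest is B
(2, -7) — d² to each: A:121, B:157, C:80, D:65 → nearest is D
(7, -4) — d² to each: A:89, B:185, C:26, D:17 → nearest is D
(8, 3) — d² to each: A:37, B:145, C:8, D:13 → nearest is C
(6, -8) — d² to each: A:160, B:244, C:81, D:64 → nearest is D
(-8, -1) — d² to each: A:125, B:41, C:200, D:197 → nearest is B
Tally — B:2, C:1, D:3. D captures the most (3).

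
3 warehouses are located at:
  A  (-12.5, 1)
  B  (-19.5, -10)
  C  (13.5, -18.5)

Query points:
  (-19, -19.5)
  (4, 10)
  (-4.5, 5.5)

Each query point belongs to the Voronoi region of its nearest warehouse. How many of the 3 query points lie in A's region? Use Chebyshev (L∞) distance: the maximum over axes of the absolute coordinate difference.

(-19, -19.5) — d to each: A:20.5, B:9.5, C:32.5 → nearest is B
(4, 10) — d to each: A:16.5, B:23.5, C:28.5 → nearest is A
(-4.5, 5.5) — d to each: A:8, B:15.5, C:24 → nearest is A
2 of the 3 points have A as nearest.

2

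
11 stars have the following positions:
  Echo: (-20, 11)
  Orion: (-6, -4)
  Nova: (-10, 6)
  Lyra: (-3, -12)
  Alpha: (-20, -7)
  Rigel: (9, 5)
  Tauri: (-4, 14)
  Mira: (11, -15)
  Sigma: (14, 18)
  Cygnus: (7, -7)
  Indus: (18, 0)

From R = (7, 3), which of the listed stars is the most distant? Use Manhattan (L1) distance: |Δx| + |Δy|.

d(R, Echo) = |7−(-20)| + |3−11| = 27 + 8 = 35
d(R, Orion) = |7−(-6)| + |3−(-4)| = 13 + 7 = 20
d(R, Nova) = |7−(-10)| + |3−6| = 17 + 3 = 20
d(R, Lyra) = |7−(-3)| + |3−(-12)| = 10 + 15 = 25
d(R, Alpha) = |7−(-20)| + |3−(-7)| = 27 + 10 = 37
d(R, Rigel) = |7−9| + |3−5| = 2 + 2 = 4
d(R, Tauri) = |7−(-4)| + |3−14| = 11 + 11 = 22
d(R, Mira) = |7−11| + |3−(-15)| = 4 + 18 = 22
d(R, Sigma) = |7−14| + |3−18| = 7 + 15 = 22
d(R, Cygnus) = |7−7| + |3−(-7)| = 0 + 10 = 10
d(R, Indus) = |7−18| + |3−0| = 11 + 3 = 14
The largest is to Alpha.

Alpha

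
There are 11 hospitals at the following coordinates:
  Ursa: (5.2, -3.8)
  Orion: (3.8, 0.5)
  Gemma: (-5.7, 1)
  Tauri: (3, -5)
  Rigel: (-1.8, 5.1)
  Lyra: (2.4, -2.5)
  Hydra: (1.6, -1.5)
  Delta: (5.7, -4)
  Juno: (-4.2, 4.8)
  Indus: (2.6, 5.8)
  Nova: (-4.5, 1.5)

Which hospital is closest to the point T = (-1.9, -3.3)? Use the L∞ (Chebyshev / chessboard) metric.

Hydra

d(T, Ursa) = max(7.1, 0.5) = 7.1
d(T, Orion) = max(5.7, 3.8) = 5.7
d(T, Gemma) = max(3.8, 4.3) = 4.3
d(T, Tauri) = max(4.9, 1.7) = 4.9
d(T, Rigel) = max(0.1, 8.4) = 8.4
d(T, Lyra) = max(4.3, 0.8) = 4.3
d(T, Hydra) = max(3.5, 1.8) = 3.5
d(T, Delta) = max(7.6, 0.7) = 7.6
d(T, Juno) = max(2.3, 8.1) = 8.1
d(T, Indus) = max(4.5, 9.1) = 9.1
d(T, Nova) = max(2.6, 4.8) = 4.8
Hydra is nearest.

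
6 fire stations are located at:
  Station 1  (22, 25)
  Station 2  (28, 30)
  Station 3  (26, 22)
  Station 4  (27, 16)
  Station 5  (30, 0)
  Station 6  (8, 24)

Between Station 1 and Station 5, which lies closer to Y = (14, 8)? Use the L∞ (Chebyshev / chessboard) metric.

d(Y, Station 1) = max(8, 17) = 17
d(Y, Station 5) = max(16, 8) = 16
17 > 16, so Station 5 is closer.

Station 5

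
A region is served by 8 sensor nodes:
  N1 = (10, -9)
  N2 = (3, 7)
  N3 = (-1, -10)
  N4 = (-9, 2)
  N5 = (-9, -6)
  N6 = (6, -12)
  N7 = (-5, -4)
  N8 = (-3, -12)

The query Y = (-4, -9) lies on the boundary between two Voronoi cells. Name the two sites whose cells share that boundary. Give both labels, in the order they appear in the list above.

Squared distances from Y to each site:
|YN1|² = 196 + 0 = 196
|YN2|² = 49 + 256 = 305
|YN3|² = 9 + 1 = 10
|YN4|² = 25 + 121 = 146
|YN5|² = 25 + 9 = 34
|YN6|² = 100 + 9 = 109
|YN7|² = 1 + 25 = 26
|YN8|² = 1 + 9 = 10
Y is equidistant from N3 and N8 (both at squared distance 10), and every other site is strictly farther — so Y lies on the N3–N8 Voronoi edge.

N3 and N8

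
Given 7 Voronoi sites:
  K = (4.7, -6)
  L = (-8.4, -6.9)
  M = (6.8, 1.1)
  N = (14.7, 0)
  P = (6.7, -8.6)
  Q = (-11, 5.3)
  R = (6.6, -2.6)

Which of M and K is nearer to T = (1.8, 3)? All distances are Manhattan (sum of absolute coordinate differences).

d(T,M) = |1.8−6.8| + |3−1.1| = 5 + 1.9 = 6.9
d(T,K) = |1.8−4.7| + |3−(-6)| = 2.9 + 9 = 11.9
6.9 < 11.9, so M is closer.

M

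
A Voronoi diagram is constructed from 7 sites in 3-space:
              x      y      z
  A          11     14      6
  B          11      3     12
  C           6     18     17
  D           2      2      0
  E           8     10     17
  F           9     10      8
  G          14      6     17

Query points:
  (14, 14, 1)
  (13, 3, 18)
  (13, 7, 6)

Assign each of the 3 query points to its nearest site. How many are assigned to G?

(14, 14, 1) — d² to each: A:34, B:251, C:336, D:289, E:308, F:90, G:320 → nearest is A
(13, 3, 18) — d² to each: A:269, B:40, C:275, D:446, E:75, F:165, G:11 → nearest is G
(13, 7, 6) — d² to each: A:53, B:56, C:291, D:182, E:155, F:29, G:123 → nearest is F
1 of the 3 points has G as nearest.

1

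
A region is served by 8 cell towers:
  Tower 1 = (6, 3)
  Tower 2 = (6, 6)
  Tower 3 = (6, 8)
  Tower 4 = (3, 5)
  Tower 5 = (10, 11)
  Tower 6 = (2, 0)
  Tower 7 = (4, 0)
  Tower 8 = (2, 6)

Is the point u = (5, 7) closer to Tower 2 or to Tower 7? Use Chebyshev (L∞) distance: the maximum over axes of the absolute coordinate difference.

d(u, Tower 2) = max(1, 1) = 1
d(u, Tower 7) = max(1, 7) = 7
1 < 7, so Tower 2 is closer.

Tower 2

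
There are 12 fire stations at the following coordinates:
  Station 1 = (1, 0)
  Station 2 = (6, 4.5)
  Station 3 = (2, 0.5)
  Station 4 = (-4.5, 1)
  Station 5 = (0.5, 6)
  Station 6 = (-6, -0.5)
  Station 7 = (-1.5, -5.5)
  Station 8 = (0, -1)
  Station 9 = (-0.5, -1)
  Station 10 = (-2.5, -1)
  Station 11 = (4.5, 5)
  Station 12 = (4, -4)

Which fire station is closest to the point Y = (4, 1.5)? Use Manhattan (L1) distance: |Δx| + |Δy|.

d(Y, Station 1) = 3 + 1.5 = 4.5
d(Y, Station 2) = 2 + 3 = 5
d(Y, Station 3) = 2 + 1 = 3
d(Y, Station 4) = 8.5 + 0.5 = 9
d(Y, Station 5) = 3.5 + 4.5 = 8
d(Y, Station 6) = 10 + 2 = 12
d(Y, Station 7) = 5.5 + 7 = 12.5
d(Y, Station 8) = 4 + 2.5 = 6.5
d(Y, Station 9) = 4.5 + 2.5 = 7
d(Y, Station 10) = 6.5 + 2.5 = 9
d(Y, Station 11) = 0.5 + 3.5 = 4
d(Y, Station 12) = 0 + 5.5 = 5.5
The smallest is to Station 3, so Y lies in the Voronoi region of Station 3.

Station 3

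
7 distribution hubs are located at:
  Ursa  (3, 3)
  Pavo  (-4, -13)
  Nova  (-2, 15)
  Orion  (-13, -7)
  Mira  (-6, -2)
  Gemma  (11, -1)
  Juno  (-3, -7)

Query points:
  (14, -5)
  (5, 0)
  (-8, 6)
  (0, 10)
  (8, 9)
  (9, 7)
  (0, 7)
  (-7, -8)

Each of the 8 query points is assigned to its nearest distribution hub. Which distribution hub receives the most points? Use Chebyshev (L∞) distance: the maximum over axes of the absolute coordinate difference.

Ursa

(14, -5) — d to each: Ursa:11, Pavo:18, Nova:20, Orion:27, Mira:20, Gemma:4, Juno:17 → nearest is Gemma
(5, 0) — d to each: Ursa:3, Pavo:13, Nova:15, Orion:18, Mira:11, Gemma:6, Juno:8 → nearest is Ursa
(-8, 6) — d to each: Ursa:11, Pavo:19, Nova:9, Orion:13, Mira:8, Gemma:19, Juno:13 → nearest is Mira
(0, 10) — d to each: Ursa:7, Pavo:23, Nova:5, Orion:17, Mira:12, Gemma:11, Juno:17 → nearest is Nova
(8, 9) — d to each: Ursa:6, Pavo:22, Nova:10, Orion:21, Mira:14, Gemma:10, Juno:16 → nearest is Ursa
(9, 7) — d to each: Ursa:6, Pavo:20, Nova:11, Orion:22, Mira:15, Gemma:8, Juno:14 → nearest is Ursa
(0, 7) — d to each: Ursa:4, Pavo:20, Nova:8, Orion:14, Mira:9, Gemma:11, Juno:14 → nearest is Ursa
(-7, -8) — d to each: Ursa:11, Pavo:5, Nova:23, Orion:6, Mira:6, Gemma:18, Juno:4 → nearest is Juno
Tally — Ursa:4, Nova:1, Mira:1, Gemma:1, Juno:1. Ursa captures the most (4).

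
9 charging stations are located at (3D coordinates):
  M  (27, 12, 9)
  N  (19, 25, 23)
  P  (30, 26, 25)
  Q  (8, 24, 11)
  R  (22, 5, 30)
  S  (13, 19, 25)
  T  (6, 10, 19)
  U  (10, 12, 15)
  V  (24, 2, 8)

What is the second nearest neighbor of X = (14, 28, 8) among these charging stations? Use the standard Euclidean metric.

N

Since √ is increasing, it suffices to compare squared distances:
|XM|² = (14−27)² + (28−12)² + (8−9)² = 169 + 256 + 1 = 426
|XN|² = (14−19)² + (28−25)² + (8−23)² = 25 + 9 + 225 = 259
|XP|² = (14−30)² + (28−26)² + (8−25)² = 256 + 4 + 289 = 549
|XQ|² = (14−8)² + (28−24)² + (8−11)² = 36 + 16 + 9 = 61
|XR|² = (14−22)² + (28−5)² + (8−30)² = 64 + 529 + 484 = 1077
|XS|² = (14−13)² + (28−19)² + (8−25)² = 1 + 81 + 289 = 371
|XT|² = (14−6)² + (28−10)² + (8−19)² = 64 + 324 + 121 = 509
|XU|² = (14−10)² + (28−12)² + (8−15)² = 16 + 256 + 49 = 321
|XV|² = (14−24)² + (28−2)² + (8−8)² = 100 + 676 + 0 = 776
Sorted ascending: Q, N, U, … — the second-nearest is N.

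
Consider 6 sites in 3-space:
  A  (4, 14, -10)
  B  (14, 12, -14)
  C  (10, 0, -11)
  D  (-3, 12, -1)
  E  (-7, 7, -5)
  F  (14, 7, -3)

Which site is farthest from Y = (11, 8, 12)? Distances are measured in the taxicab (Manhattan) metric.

d(Y,A) = |11−4| + |8−14| + |12−(-10)| = 7 + 6 + 22 = 35
d(Y,B) = |11−14| + |8−12| + |12−(-14)| = 3 + 4 + 26 = 33
d(Y,C) = |11−10| + |8−0| + |12−(-11)| = 1 + 8 + 23 = 32
d(Y,D) = |11−(-3)| + |8−12| + |12−(-1)| = 14 + 4 + 13 = 31
d(Y,E) = |11−(-7)| + |8−7| + |12−(-5)| = 18 + 1 + 17 = 36
d(Y,F) = |11−14| + |8−7| + |12−(-3)| = 3 + 1 + 15 = 19
The largest is to E.

E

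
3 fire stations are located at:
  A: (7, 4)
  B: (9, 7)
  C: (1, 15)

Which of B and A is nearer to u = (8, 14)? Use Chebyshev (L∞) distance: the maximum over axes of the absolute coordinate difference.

d(u,B) = max(1, 7) = 7
d(u,A) = max(1, 10) = 10
7 < 10, so B is closer.

B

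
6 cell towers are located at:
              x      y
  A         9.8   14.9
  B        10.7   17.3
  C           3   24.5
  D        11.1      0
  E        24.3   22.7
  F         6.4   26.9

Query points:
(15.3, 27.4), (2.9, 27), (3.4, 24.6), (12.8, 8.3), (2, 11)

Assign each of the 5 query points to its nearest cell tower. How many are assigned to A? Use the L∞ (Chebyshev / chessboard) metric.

(15.3, 27.4) — d to each: A:12.5, B:10.1, C:12.3, D:27.4, E:9, F:8.9 → nearest is F
(2.9, 27) — d to each: A:12.1, B:9.7, C:2.5, D:27, E:21.4, F:3.5 → nearest is C
(3.4, 24.6) — d to each: A:9.7, B:7.3, C:0.4, D:24.6, E:20.9, F:3 → nearest is C
(12.8, 8.3) — d to each: A:6.6, B:9, C:16.2, D:8.3, E:14.4, F:18.6 → nearest is A
(2, 11) — d to each: A:7.8, B:8.7, C:13.5, D:11, E:22.3, F:15.9 → nearest is A
2 of the 5 points have A as nearest.

2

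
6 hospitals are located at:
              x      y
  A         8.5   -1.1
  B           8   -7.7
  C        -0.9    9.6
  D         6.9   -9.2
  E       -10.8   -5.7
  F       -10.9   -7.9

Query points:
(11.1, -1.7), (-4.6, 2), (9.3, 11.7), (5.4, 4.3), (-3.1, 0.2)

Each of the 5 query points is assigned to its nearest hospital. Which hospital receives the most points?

(11.1, -1.7) — d² to each: A:7.12, B:45.61, C:271.69, D:73.89, E:495.61, F:522.44 → nearest is A
(-4.6, 2) — d² to each: A:181.22, B:252.85, C:71.45, D:257.69, E:97.73, F:137.7 → nearest is C
(9.3, 11.7) — d² to each: A:164.48, B:378.05, C:108.45, D:442.57, E:706.77, F:792.2 → nearest is C
(5.4, 4.3) — d² to each: A:38.77, B:150.76, C:67.78, D:184.5, E:362.44, F:414.53 → nearest is A
(-3.1, 0.2) — d² to each: A:136.25, B:185.62, C:93.2, D:188.36, E:94.1, F:126.45 → nearest is C
Tally — A:2, C:3. C captures the most (3).

C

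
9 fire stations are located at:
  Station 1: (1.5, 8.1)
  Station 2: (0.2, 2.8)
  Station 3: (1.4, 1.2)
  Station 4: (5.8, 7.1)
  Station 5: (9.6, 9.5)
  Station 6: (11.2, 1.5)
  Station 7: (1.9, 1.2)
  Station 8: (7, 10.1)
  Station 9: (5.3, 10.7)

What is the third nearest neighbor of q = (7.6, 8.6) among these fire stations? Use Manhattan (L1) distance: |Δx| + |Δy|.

Station 4

d(q, Station 1) = 6.1 + 0.5 = 6.6
d(q, Station 2) = 7.4 + 5.8 = 13.2
d(q, Station 3) = 6.2 + 7.4 = 13.6
d(q, Station 4) = 1.8 + 1.5 = 3.3
d(q, Station 5) = 2 + 0.9 = 2.9
d(q, Station 6) = 3.6 + 7.1 = 10.7
d(q, Station 7) = 5.7 + 7.4 = 13.1
d(q, Station 8) = 0.6 + 1.5 = 2.1
d(q, Station 9) = 2.3 + 2.1 = 4.4
Sorted ascending: Station 8, Station 5, Station 4, Station 9, … — the third-nearest is Station 4.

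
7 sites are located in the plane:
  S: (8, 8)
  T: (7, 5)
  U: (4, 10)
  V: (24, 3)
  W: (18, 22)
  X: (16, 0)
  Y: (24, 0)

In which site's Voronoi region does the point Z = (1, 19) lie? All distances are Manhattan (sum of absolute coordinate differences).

U

d(Z,S) = |1−8| + |19−8| = 7 + 11 = 18
d(Z,T) = |1−7| + |19−5| = 6 + 14 = 20
d(Z,U) = |1−4| + |19−10| = 3 + 9 = 12
d(Z,V) = |1−24| + |19−3| = 23 + 16 = 39
d(Z,W) = |1−18| + |19−22| = 17 + 3 = 20
d(Z,X) = |1−16| + |19−0| = 15 + 19 = 34
d(Z,Y) = |1−24| + |19−0| = 23 + 19 = 42
Minimum is at U.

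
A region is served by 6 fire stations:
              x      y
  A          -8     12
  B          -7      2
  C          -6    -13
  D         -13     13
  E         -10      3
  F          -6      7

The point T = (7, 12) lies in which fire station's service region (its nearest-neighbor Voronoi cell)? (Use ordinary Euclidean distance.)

F

Compare squared distances (the ordering matches that of the actual distances):
|TA|² = (7−(-8))² + (12−12)² = 225 + 0 = 225
|TB|² = (7−(-7))² + (12−2)² = 196 + 100 = 296
|TC|² = (7−(-6))² + (12−(-13))² = 169 + 625 = 794
|TD|² = (7−(-13))² + (12−13)² = 400 + 1 = 401
|TE|² = (7−(-10))² + (12−3)² = 289 + 81 = 370
|TF|² = (7−(-6))² + (12−7)² = 169 + 25 = 194
F is nearest.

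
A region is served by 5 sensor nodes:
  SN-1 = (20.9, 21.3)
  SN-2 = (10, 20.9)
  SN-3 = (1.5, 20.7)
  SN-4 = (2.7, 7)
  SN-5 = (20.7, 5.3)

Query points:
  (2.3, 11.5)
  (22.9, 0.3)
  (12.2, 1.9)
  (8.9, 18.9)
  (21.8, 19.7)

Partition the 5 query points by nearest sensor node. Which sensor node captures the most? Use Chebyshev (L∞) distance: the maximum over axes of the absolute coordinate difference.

SN-5

(2.3, 11.5) — d to each: SN-1:18.6, SN-2:9.4, SN-3:9.2, SN-4:4.5, SN-5:18.4 → nearest is SN-4
(22.9, 0.3) — d to each: SN-1:21, SN-2:20.6, SN-3:21.4, SN-4:20.2, SN-5:5 → nearest is SN-5
(12.2, 1.9) — d to each: SN-1:19.4, SN-2:19, SN-3:18.8, SN-4:9.5, SN-5:8.5 → nearest is SN-5
(8.9, 18.9) — d to each: SN-1:12, SN-2:2, SN-3:7.4, SN-4:11.9, SN-5:13.6 → nearest is SN-2
(21.8, 19.7) — d to each: SN-1:1.6, SN-2:11.8, SN-3:20.3, SN-4:19.1, SN-5:14.4 → nearest is SN-1
Tally — SN-1:1, SN-2:1, SN-4:1, SN-5:2. SN-5 captures the most (2).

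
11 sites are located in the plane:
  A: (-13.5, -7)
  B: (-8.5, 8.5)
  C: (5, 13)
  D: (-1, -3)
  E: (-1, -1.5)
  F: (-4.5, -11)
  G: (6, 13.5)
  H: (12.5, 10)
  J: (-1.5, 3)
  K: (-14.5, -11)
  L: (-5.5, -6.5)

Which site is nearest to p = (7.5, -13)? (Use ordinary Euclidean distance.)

F

Since √ is increasing, it suffices to compare squared distances:
|pA|² = (7.5−(-13.5))² + (-13−(-7))² = 441 + 36 = 477
|pB|² = (7.5−(-8.5))² + (-13−8.5)² = 256 + 462.25 = 718.25
|pC|² = (7.5−5)² + (-13−13)² = 6.25 + 676 = 682.25
|pD|² = (7.5−(-1))² + (-13−(-3))² = 72.25 + 100 = 172.25
|pE|² = (7.5−(-1))² + (-13−(-1.5))² = 72.25 + 132.25 = 204.5
|pF|² = (7.5−(-4.5))² + (-13−(-11))² = 144 + 4 = 148
|pG|² = (7.5−6)² + (-13−13.5)² = 2.25 + 702.25 = 704.5
|pH|² = (7.5−12.5)² + (-13−10)² = 25 + 529 = 554
|pJ|² = (7.5−(-1.5))² + (-13−3)² = 81 + 256 = 337
|pK|² = (7.5−(-14.5))² + (-13−(-11))² = 484 + 4 = 488
|pL|² = (7.5−(-5.5))² + (-13−(-6.5))² = 169 + 42.25 = 211.25
Minimum is at F.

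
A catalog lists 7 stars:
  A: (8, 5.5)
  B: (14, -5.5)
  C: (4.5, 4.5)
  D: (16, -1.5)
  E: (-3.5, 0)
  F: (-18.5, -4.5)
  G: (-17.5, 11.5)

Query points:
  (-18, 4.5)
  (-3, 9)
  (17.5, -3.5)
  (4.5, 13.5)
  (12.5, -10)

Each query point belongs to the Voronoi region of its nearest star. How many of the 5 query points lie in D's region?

(-18, 4.5) — d² to each: A:677, B:1124, C:506.25, D:1192, E:230.5, F:81.25, G:49.25 → nearest is G
(-3, 9) — d² to each: A:133.25, B:499.25, C:76.5, D:471.25, E:81.25, F:422.5, G:216.5 → nearest is C
(17.5, -3.5) — d² to each: A:171.25, B:16.25, C:233, D:6.25, E:453.25, F:1297, G:1450 → nearest is D
(4.5, 13.5) — d² to each: A:76.25, B:451.25, C:81, D:357.25, E:246.25, F:853, G:488 → nearest is A
(12.5, -10) — d² to each: A:260.5, B:22.5, C:274.25, D:84.5, E:356, F:991.25, G:1362.25 → nearest is B
1 of the 5 points has D as nearest.

1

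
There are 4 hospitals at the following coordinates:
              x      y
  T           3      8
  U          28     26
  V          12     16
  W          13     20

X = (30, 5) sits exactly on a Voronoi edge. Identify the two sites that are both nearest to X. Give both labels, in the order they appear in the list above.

U and V

Squared distances from X to each site:
|XT|² = (30−3)² + (5−8)² = 729 + 9 = 738
|XU|² = (30−28)² + (5−26)² = 4 + 441 = 445
|XV|² = (30−12)² + (5−16)² = 324 + 121 = 445
|XW|² = (30−13)² + (5−20)² = 289 + 225 = 514
X is equidistant from U and V (both at squared distance 445), and every other site is strictly farther — so X lies on the U–V Voronoi edge.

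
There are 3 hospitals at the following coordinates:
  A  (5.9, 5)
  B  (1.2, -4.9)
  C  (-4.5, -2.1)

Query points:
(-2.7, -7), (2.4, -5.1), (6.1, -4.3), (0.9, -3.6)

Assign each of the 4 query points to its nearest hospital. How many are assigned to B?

(-2.7, -7) — d² to each: A:217.96, B:19.62, C:27.25 → nearest is B
(2.4, -5.1) — d² to each: A:114.26, B:1.48, C:56.61 → nearest is B
(6.1, -4.3) — d² to each: A:86.53, B:24.37, C:117.2 → nearest is B
(0.9, -3.6) — d² to each: A:98.96, B:1.78, C:31.41 → nearest is B
4 of the 4 points have B as nearest.

4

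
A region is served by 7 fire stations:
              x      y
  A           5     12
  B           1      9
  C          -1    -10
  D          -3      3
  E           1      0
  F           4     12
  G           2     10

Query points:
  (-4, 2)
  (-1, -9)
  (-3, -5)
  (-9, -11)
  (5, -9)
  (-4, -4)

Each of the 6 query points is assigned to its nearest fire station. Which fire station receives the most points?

C

(-4, 2) — d² to each: A:181, B:74, C:153, D:2, E:29, F:164, G:100 → nearest is D
(-1, -9) — d² to each: A:477, B:328, C:1, D:148, E:85, F:466, G:370 → nearest is C
(-3, -5) — d² to each: A:353, B:212, C:29, D:64, E:41, F:338, G:250 → nearest is C
(-9, -11) — d² to each: A:725, B:500, C:65, D:232, E:221, F:698, G:562 → nearest is C
(5, -9) — d² to each: A:441, B:340, C:37, D:208, E:97, F:442, G:370 → nearest is C
(-4, -4) — d² to each: A:337, B:194, C:45, D:50, E:41, F:320, G:232 → nearest is E
Tally — C:4, D:1, E:1. C captures the most (4).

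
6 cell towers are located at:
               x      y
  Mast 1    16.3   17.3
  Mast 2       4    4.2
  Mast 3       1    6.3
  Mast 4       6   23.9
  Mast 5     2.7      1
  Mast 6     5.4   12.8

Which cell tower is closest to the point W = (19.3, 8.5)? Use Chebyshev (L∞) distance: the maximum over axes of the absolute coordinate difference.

Mast 1

d(W, Mast 1) = max(3, 8.8) = 8.8
d(W, Mast 2) = max(15.3, 4.3) = 15.3
d(W, Mast 3) = max(18.3, 2.2) = 18.3
d(W, Mast 4) = max(13.3, 15.4) = 15.4
d(W, Mast 5) = max(16.6, 7.5) = 16.6
d(W, Mast 6) = max(13.9, 4.3) = 13.9
Mast 1 is nearest.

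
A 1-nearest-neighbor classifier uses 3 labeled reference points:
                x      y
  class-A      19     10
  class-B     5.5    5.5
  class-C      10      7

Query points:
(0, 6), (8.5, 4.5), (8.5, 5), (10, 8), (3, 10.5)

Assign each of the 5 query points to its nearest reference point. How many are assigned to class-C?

(0, 6) — d² to each: class-A:377, class-B:30.5, class-C:101 → nearest is class-B
(8.5, 4.5) — d² to each: class-A:140.5, class-B:10, class-C:8.5 → nearest is class-C
(8.5, 5) — d² to each: class-A:135.25, class-B:9.25, class-C:6.25 → nearest is class-C
(10, 8) — d² to each: class-A:85, class-B:26.5, class-C:1 → nearest is class-C
(3, 10.5) — d² to each: class-A:256.25, class-B:31.25, class-C:61.25 → nearest is class-B
3 of the 5 points have class-C as nearest.

3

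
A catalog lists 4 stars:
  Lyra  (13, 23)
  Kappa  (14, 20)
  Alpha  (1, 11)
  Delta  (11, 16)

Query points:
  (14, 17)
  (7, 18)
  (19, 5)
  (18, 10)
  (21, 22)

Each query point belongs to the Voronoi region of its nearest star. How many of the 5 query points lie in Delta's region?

(14, 17) — d² to each: Lyra:37, Kappa:9, Alpha:205, Delta:10 → nearest is Kappa
(7, 18) — d² to each: Lyra:61, Kappa:53, Alpha:85, Delta:20 → nearest is Delta
(19, 5) — d² to each: Lyra:360, Kappa:250, Alpha:360, Delta:185 → nearest is Delta
(18, 10) — d² to each: Lyra:194, Kappa:116, Alpha:290, Delta:85 → nearest is Delta
(21, 22) — d² to each: Lyra:65, Kappa:53, Alpha:521, Delta:136 → nearest is Kappa
3 of the 5 points have Delta as nearest.

3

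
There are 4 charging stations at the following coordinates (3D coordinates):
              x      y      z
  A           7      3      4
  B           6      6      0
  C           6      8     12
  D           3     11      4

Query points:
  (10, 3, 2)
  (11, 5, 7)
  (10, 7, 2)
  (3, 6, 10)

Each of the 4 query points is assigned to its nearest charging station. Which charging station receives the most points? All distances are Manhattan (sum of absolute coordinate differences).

A

(10, 3, 2) — d to each: A:5, B:9, C:19, D:17 → nearest is A
(11, 5, 7) — d to each: A:9, B:13, C:13, D:17 → nearest is A
(10, 7, 2) — d to each: A:9, B:7, C:15, D:13 → nearest is B
(3, 6, 10) — d to each: A:13, B:13, C:7, D:11 → nearest is C
Tally — A:2, B:1, C:1. A captures the most (2).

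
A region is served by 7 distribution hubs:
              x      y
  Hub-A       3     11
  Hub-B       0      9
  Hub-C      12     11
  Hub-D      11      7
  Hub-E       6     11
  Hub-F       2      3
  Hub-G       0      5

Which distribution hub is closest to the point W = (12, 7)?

Since √ is increasing, it suffices to compare squared distances:
d²(W, Hub-A) = (12−3)² + (7−11)² = 81 + 16 = 97
d²(W, Hub-B) = (12−0)² + (7−9)² = 144 + 4 = 148
d²(W, Hub-C) = (12−12)² + (7−11)² = 0 + 16 = 16
d²(W, Hub-D) = (12−11)² + (7−7)² = 1 + 0 = 1
d²(W, Hub-E) = (12−6)² + (7−11)² = 36 + 16 = 52
d²(W, Hub-F) = (12−2)² + (7−3)² = 100 + 16 = 116
d²(W, Hub-G) = (12−0)² + (7−5)² = 144 + 4 = 148
Minimum is at Hub-D.

Hub-D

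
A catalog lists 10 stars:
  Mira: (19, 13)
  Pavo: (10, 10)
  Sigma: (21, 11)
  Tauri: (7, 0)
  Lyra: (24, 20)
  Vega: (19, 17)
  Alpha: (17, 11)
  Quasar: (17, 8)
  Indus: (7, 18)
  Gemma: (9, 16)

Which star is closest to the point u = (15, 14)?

Compare squared distances (the ordering matches that of the actual distances):
d²(u, Mira) = (15−19)² + (14−13)² = 16 + 1 = 17
d²(u, Pavo) = (15−10)² + (14−10)² = 25 + 16 = 41
d²(u, Sigma) = (15−21)² + (14−11)² = 36 + 9 = 45
d²(u, Tauri) = (15−7)² + (14−0)² = 64 + 196 = 260
d²(u, Lyra) = (15−24)² + (14−20)² = 81 + 36 = 117
d²(u, Vega) = (15−19)² + (14−17)² = 16 + 9 = 25
d²(u, Alpha) = (15−17)² + (14−11)² = 4 + 9 = 13
d²(u, Quasar) = (15−17)² + (14−8)² = 4 + 36 = 40
d²(u, Indus) = (15−7)² + (14−18)² = 64 + 16 = 80
d²(u, Gemma) = (15−9)² + (14−16)² = 36 + 4 = 40
Minimum is at Alpha.

Alpha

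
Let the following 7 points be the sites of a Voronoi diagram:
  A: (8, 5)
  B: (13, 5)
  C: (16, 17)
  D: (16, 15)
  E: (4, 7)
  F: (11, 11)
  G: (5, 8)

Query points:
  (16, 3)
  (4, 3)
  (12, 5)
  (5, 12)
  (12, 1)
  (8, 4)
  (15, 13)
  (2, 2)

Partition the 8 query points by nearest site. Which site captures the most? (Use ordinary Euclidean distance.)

B

(16, 3) — d² to each: A:68, B:13, C:196, D:144, E:160, F:89, G:146 → nearest is B
(4, 3) — d² to each: A:20, B:85, C:340, D:288, E:16, F:113, G:26 → nearest is E
(12, 5) — d² to each: A:16, B:1, C:160, D:116, E:68, F:37, G:58 → nearest is B
(5, 12) — d² to each: A:58, B:113, C:146, D:130, E:26, F:37, G:16 → nearest is G
(12, 1) — d² to each: A:32, B:17, C:272, D:212, E:100, F:101, G:98 → nearest is B
(8, 4) — d² to each: A:1, B:26, C:233, D:185, E:25, F:58, G:25 → nearest is A
(15, 13) — d² to each: A:113, B:68, C:17, D:5, E:157, F:20, G:125 → nearest is D
(2, 2) — d² to each: A:45, B:130, C:421, D:365, E:29, F:162, G:45 → nearest is E
Tally — A:1, B:3, D:1, E:2, G:1. B captures the most (3).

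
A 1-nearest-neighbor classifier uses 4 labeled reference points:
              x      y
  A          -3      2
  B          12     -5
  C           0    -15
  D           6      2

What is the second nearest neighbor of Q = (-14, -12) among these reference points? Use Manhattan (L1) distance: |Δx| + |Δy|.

d(Q,A) = |-14−(-3)| + |-12−2| = 11 + 14 = 25
d(Q,B) = |-14−12| + |-12−(-5)| = 26 + 7 = 33
d(Q,C) = |-14−0| + |-12−(-15)| = 14 + 3 = 17
d(Q,D) = |-14−6| + |-12−2| = 20 + 14 = 34
Sorted ascending: C, A, B, … — the second-nearest is A.

A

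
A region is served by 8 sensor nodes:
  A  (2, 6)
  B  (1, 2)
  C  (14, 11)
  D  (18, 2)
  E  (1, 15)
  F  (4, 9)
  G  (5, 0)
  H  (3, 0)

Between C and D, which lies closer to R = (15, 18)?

C

Compare squared distances:
|RC|² = (15−14)² + (18−11)² = 1 + 49 = 50
|RD|² = (15−18)² + (18−2)² = 9 + 256 = 265
50 < 265, so C is closer.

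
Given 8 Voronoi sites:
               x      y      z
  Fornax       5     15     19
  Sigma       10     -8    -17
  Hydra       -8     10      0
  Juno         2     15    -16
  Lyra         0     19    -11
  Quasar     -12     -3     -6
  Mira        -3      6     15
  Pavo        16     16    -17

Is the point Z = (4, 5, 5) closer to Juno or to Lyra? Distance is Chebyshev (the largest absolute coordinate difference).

d(Z, Juno) = max(2, 10, 21) = 21
d(Z, Lyra) = max(4, 14, 16) = 16
21 > 16, so Lyra is closer.

Lyra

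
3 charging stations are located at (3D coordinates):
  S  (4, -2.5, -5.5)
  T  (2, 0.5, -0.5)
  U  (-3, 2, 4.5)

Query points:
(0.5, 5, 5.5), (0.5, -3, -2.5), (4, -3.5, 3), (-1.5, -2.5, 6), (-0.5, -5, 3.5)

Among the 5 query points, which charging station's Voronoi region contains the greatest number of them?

T

(0.5, 5, 5.5) — d² to each: S:189.5, T:58.5, U:22.25 → nearest is U
(0.5, -3, -2.5) — d² to each: S:21.5, T:18.5, U:86.25 → nearest is T
(4, -3.5, 3) — d² to each: S:73.25, T:32.25, U:81.5 → nearest is T
(-1.5, -2.5, 6) — d² to each: S:162.5, T:63.5, U:24.75 → nearest is U
(-0.5, -5, 3.5) — d² to each: S:107.5, T:52.5, U:56.25 → nearest is T
Tally — T:3, U:2. T captures the most (3).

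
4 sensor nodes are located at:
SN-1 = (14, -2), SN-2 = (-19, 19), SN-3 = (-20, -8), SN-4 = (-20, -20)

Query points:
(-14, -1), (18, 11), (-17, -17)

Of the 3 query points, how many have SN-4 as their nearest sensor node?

1

(-14, -1) — d² to each: SN-1:785, SN-2:425, SN-3:85, SN-4:397 → nearest is SN-3
(18, 11) — d² to each: SN-1:185, SN-2:1433, SN-3:1805, SN-4:2405 → nearest is SN-1
(-17, -17) — d² to each: SN-1:1186, SN-2:1300, SN-3:90, SN-4:18 → nearest is SN-4
1 of the 3 points has SN-4 as nearest.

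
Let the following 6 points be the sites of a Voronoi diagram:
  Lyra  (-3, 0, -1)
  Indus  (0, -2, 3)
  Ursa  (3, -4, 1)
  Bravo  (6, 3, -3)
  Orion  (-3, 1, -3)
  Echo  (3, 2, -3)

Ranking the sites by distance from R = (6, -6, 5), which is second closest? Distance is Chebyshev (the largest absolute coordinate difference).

d(R, Lyra) = max(9, 6, 6) = 9
d(R, Indus) = max(6, 4, 2) = 6
d(R, Ursa) = max(3, 2, 4) = 4
d(R, Bravo) = max(0, 9, 8) = 9
d(R, Orion) = max(9, 7, 8) = 9
d(R, Echo) = max(3, 8, 8) = 8
Sorted ascending: Ursa, Indus, Echo, … — the second-nearest is Indus.

Indus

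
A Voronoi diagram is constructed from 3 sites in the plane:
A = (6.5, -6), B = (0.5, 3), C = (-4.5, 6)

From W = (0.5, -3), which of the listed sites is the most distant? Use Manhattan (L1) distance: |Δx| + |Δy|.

C

d(W,A) = |0.5−6.5| + |-3−(-6)| = 6 + 3 = 9
d(W,B) = |0.5−0.5| + |-3−3| = 0 + 6 = 6
d(W,C) = |0.5−(-4.5)| + |-3−6| = 5 + 9 = 14
The largest is to C.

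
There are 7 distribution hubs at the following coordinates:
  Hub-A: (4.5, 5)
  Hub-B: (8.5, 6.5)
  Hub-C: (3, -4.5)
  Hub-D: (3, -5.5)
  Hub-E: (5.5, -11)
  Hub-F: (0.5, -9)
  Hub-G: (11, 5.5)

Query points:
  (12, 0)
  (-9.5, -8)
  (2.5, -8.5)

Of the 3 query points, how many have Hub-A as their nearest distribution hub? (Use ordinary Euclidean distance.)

0

(12, 0) — d² to each: Hub-A:81.25, Hub-B:54.5, Hub-C:101.25, Hub-D:111.25, Hub-E:163.25, Hub-F:213.25, Hub-G:31.25 → nearest is Hub-G
(-9.5, -8) — d² to each: Hub-A:365, Hub-B:534.25, Hub-C:168.5, Hub-D:162.5, Hub-E:234, Hub-F:101, Hub-G:602.5 → nearest is Hub-F
(2.5, -8.5) — d² to each: Hub-A:186.25, Hub-B:261, Hub-C:16.25, Hub-D:9.25, Hub-E:15.25, Hub-F:4.25, Hub-G:268.25 → nearest is Hub-F
0 of the 3 points have Hub-A as nearest.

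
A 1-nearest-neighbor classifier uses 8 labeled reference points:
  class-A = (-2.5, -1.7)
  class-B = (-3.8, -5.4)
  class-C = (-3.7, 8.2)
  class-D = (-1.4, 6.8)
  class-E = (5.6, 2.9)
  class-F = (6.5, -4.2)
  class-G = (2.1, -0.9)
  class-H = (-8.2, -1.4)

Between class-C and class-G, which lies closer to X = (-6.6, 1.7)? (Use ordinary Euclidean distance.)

Compare squared distances:
d²(X, class-C) = (-6.6−(-3.7))² + (1.7−8.2)² = 8.41 + 42.25 = 50.66
d²(X, class-G) = (-6.6−2.1)² + (1.7−(-0.9))² = 75.69 + 6.76 = 82.45
50.66 < 82.45, so class-C is closer.

class-C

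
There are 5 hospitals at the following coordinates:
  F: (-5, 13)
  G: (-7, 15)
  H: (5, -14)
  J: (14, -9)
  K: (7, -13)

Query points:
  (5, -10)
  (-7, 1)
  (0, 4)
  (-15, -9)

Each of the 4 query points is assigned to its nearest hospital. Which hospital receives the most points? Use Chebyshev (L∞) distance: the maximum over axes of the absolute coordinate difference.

F

(5, -10) — d to each: F:23, G:25, H:4, J:9, K:3 → nearest is K
(-7, 1) — d to each: F:12, G:14, H:15, J:21, K:14 → nearest is F
(0, 4) — d to each: F:9, G:11, H:18, J:14, K:17 → nearest is F
(-15, -9) — d to each: F:22, G:24, H:20, J:29, K:22 → nearest is H
Tally — F:2, H:1, K:1. F captures the most (2).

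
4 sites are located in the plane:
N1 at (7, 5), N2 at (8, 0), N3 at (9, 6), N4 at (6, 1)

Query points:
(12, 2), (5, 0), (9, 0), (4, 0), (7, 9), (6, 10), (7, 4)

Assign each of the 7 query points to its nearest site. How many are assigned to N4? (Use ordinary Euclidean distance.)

2

(12, 2) — d² to each: N1:34, N2:20, N3:25, N4:37 → nearest is N2
(5, 0) — d² to each: N1:29, N2:9, N3:52, N4:2 → nearest is N4
(9, 0) — d² to each: N1:29, N2:1, N3:36, N4:10 → nearest is N2
(4, 0) — d² to each: N1:34, N2:16, N3:61, N4:5 → nearest is N4
(7, 9) — d² to each: N1:16, N2:82, N3:13, N4:65 → nearest is N3
(6, 10) — d² to each: N1:26, N2:104, N3:25, N4:81 → nearest is N3
(7, 4) — d² to each: N1:1, N2:17, N3:8, N4:10 → nearest is N1
2 of the 7 points have N4 as nearest.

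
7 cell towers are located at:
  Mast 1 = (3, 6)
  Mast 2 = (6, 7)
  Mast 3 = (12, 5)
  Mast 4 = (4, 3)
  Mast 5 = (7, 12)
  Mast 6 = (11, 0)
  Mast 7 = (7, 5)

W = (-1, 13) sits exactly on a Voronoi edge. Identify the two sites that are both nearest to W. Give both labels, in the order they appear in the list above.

Squared distances from W to each site:
d²(W, Mast 1) = (-1−3)² + (13−6)² = 16 + 49 = 65
d²(W, Mast 2) = (-1−6)² + (13−7)² = 49 + 36 = 85
d²(W, Mast 3) = (-1−12)² + (13−5)² = 169 + 64 = 233
d²(W, Mast 4) = (-1−4)² + (13−3)² = 25 + 100 = 125
d²(W, Mast 5) = (-1−7)² + (13−12)² = 64 + 1 = 65
d²(W, Mast 6) = (-1−11)² + (13−0)² = 144 + 169 = 313
d²(W, Mast 7) = (-1−7)² + (13−5)² = 64 + 64 = 128
W is equidistant from Mast 1 and Mast 5 (both at squared distance 65), and every other site is strictly farther — so W lies on the Mast 1–Mast 5 Voronoi edge.

Mast 1 and Mast 5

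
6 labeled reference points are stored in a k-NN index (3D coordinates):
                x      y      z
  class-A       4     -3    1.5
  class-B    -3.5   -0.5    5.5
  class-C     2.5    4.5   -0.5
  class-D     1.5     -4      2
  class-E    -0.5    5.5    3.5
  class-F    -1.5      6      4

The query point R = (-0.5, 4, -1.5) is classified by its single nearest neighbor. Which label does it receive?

Since √ is increasing, it suffices to compare squared distances:
d²(R, class-A) = (-0.5−4)² + (4−(-3))² + (-1.5−1.5)² = 20.25 + 49 + 9 = 78.25
d²(R, class-B) = (-0.5−(-3.5))² + (4−(-0.5))² + (-1.5−5.5)² = 9 + 20.25 + 49 = 78.25
d²(R, class-C) = (-0.5−2.5)² + (4−4.5)² + (-1.5−(-0.5))² = 9 + 0.25 + 1 = 10.25
d²(R, class-D) = (-0.5−1.5)² + (4−(-4))² + (-1.5−2)² = 4 + 64 + 12.25 = 80.25
d²(R, class-E) = (-0.5−(-0.5))² + (4−5.5)² + (-1.5−3.5)² = 0 + 2.25 + 25 = 27.25
d²(R, class-F) = (-0.5−(-1.5))² + (4−6)² + (-1.5−4)² = 1 + 4 + 30.25 = 35.25
The smallest is to class-C, so R lies in the Voronoi region of class-C.

class-C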